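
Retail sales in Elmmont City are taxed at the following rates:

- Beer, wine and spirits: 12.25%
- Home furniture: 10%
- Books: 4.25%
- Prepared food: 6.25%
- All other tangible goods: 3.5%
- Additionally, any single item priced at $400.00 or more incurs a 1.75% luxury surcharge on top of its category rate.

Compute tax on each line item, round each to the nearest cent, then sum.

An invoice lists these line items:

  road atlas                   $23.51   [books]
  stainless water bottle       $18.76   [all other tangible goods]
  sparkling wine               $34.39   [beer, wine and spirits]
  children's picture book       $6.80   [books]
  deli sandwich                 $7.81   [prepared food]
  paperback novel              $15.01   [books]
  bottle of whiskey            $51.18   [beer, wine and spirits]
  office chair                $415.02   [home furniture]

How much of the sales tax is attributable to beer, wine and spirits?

$10.48

Sparkling wine $34.39: beer, wine and spirits → 12.25% → $4.21
Bottle of whiskey $51.18: beer, wine and spirits → 12.25% → $6.27
Tax on beer, wine and spirits = $4.21 + $6.27 = $10.48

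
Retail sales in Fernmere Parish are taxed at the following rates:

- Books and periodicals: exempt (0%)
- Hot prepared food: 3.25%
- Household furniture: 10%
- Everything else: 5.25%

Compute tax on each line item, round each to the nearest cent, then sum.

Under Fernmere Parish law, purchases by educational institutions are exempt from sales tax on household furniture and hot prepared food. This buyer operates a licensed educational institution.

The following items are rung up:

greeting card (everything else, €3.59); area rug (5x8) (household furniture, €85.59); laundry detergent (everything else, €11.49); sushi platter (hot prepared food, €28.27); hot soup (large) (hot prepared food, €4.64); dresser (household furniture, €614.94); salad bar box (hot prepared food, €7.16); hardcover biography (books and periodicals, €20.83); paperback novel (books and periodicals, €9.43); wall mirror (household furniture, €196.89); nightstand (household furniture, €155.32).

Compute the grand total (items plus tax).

€1138.94

Greeting card €3.59: everything else → 5.25% → €0.19
Area rug (5x8) €85.59: household furniture, buyer-exempt → 0% → €0.00
Laundry detergent €11.49: everything else → 5.25% → €0.60
Sushi platter €28.27: hot prepared food, buyer-exempt → 0% → €0.00
Hot soup (large) €4.64: hot prepared food, buyer-exempt → 0% → €0.00
Dresser €614.94: household furniture, buyer-exempt → 0% → €0.00
Salad bar box €7.16: hot prepared food, buyer-exempt → 0% → €0.00
Hardcover biography €20.83: books and periodicals → 0% → €0.00
Paperback novel €9.43: books and periodicals → 0% → €0.00
Wall mirror €196.89: household furniture, buyer-exempt → 0% → €0.00
Nightstand €155.32: household furniture, buyer-exempt → 0% → €0.00
Subtotal = €1138.15; tax = €0.79; total due = €1138.94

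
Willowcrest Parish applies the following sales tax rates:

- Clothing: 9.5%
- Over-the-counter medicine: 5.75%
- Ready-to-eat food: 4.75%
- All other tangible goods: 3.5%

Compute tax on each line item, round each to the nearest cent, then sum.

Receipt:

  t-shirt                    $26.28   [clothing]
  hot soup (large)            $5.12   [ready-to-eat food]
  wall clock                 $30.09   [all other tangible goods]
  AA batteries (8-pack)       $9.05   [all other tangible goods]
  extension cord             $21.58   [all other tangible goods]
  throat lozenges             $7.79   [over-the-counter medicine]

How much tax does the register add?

$5.32

T-shirt $26.28: clothing → 9.5% → $2.50
Hot soup (large) $5.12: ready-to-eat food → 4.75% → $0.24
Wall clock $30.09: all other tangible goods → 3.5% → $1.05
AA batteries (8-pack) $9.05: all other tangible goods → 3.5% → $0.32
Extension cord $21.58: all other tangible goods → 3.5% → $0.76
Throat lozenges $7.79: over-the-counter medicine → 5.75% → $0.45
Total tax = $2.50 + $0.24 + $1.05 + $0.32 + $0.76 + $0.45 = $5.32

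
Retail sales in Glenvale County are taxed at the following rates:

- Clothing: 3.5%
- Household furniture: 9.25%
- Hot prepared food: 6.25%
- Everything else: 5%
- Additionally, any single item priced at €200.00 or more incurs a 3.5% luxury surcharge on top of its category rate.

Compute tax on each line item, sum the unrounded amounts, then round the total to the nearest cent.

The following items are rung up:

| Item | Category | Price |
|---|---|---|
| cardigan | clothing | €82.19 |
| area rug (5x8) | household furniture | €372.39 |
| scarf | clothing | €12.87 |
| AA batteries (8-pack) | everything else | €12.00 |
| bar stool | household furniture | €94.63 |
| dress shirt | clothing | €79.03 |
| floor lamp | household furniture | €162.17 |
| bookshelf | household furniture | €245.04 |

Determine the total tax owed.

Cardigan €82.19: clothing → 3.5% → €2.87665
Area rug (5x8) €372.39: household furniture → 9.25% + 3.5% surcharge = 12.75% → €47.479725
Scarf €12.87: clothing → 3.5% → €0.45045
AA batteries (8-pack) €12.00: everything else → 5% → €0.60
Bar stool €94.63: household furniture → 9.25% → €8.753275
Dress shirt €79.03: clothing → 3.5% → €2.76605
Floor lamp €162.17: household furniture → 9.25% → €15.000725
Bookshelf €245.04: household furniture → 9.25% + 3.5% surcharge = 12.75% → €31.2426
Unrounded tax sum = €109.169475 → €109.17

€109.17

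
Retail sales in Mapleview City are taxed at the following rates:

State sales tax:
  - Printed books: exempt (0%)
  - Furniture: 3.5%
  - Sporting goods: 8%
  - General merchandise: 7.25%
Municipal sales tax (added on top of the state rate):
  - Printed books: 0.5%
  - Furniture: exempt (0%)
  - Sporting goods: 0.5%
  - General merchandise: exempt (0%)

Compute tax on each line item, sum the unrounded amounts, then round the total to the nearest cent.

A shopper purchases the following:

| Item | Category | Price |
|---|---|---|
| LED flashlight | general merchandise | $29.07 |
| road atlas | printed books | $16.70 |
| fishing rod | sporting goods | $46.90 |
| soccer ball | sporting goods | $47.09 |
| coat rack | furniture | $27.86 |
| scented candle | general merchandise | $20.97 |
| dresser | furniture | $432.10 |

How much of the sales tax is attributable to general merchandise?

LED flashlight $29.07: general merchandise → 7.25% + 0% municipal = 7.25% → $2.107575
Scented candle $20.97: general merchandise → 7.25% + 0% municipal = 7.25% → $1.520325
Tax on general merchandise: unrounded sum = $3.6279 → $3.63

$3.63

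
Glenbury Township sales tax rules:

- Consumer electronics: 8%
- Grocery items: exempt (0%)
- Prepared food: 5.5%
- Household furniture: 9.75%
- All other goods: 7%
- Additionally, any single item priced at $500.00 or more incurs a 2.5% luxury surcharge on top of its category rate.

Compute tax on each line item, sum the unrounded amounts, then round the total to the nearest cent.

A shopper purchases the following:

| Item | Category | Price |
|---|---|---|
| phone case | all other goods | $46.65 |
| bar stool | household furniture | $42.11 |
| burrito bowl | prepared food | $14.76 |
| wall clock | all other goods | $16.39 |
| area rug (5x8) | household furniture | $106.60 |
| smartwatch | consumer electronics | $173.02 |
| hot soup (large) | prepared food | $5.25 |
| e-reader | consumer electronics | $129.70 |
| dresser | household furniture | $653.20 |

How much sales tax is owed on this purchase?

$124.25

Phone case $46.65: all other goods → 7% → $3.2655
Bar stool $42.11: household furniture → 9.75% → $4.105725
Burrito bowl $14.76: prepared food → 5.5% → $0.8118
Wall clock $16.39: all other goods → 7% → $1.1473
Area rug (5x8) $106.60: household furniture → 9.75% → $10.3935
Smartwatch $173.02: consumer electronics → 8% → $13.8416
Hot soup (large) $5.25: prepared food → 5.5% → $0.28875
E-reader $129.70: consumer electronics → 8% → $10.376
Dresser $653.20: household furniture → 9.75% + 2.5% surcharge = 12.25% → $80.017
Unrounded tax sum = $124.247175 → $124.25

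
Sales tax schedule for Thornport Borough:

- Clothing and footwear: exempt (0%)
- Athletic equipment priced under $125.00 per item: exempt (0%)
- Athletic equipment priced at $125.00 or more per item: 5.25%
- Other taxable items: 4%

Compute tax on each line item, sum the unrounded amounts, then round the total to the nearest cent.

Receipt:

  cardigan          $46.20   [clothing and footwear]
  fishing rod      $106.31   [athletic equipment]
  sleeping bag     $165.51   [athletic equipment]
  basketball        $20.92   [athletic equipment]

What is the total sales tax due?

Cardigan $46.20: clothing and footwear → 0% → $0.00
Fishing rod $106.31: athletic equipment, under $125.00 → 0% → $0.00
Sleeping bag $165.51: athletic equipment, $125.00 or more → 5.25% → $8.689275
Basketball $20.92: athletic equipment, under $125.00 → 0% → $0.00
Unrounded tax sum = $8.689275 → $8.69

$8.69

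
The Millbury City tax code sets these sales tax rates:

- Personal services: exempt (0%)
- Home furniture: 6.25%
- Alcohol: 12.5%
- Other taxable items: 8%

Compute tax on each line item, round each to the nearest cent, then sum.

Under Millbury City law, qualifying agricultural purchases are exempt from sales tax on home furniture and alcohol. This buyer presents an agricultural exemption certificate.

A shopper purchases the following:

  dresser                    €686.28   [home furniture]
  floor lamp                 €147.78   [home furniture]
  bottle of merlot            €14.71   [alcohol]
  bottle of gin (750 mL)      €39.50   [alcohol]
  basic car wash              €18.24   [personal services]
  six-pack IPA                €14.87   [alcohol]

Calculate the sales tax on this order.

Dresser €686.28: home furniture, buyer-exempt → 0% → €0.00
Floor lamp €147.78: home furniture, buyer-exempt → 0% → €0.00
Bottle of merlot €14.71: alcohol, buyer-exempt → 0% → €0.00
Bottle of gin (750 mL) €39.50: alcohol, buyer-exempt → 0% → €0.00
Basic car wash €18.24: personal services → 0% → €0.00
Six-pack IPA €14.87: alcohol, buyer-exempt → 0% → €0.00
Total tax = €0.00

€0.00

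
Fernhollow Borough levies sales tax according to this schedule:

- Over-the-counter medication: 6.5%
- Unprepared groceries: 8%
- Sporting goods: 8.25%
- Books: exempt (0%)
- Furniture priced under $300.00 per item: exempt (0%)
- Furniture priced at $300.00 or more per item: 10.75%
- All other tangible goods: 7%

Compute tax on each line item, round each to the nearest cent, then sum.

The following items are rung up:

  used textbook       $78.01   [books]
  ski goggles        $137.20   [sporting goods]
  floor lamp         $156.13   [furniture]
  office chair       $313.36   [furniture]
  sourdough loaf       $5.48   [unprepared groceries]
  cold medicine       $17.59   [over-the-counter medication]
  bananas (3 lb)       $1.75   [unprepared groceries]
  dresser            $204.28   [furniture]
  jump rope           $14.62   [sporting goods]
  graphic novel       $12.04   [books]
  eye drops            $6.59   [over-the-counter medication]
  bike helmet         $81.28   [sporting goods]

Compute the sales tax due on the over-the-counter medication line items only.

Cold medicine $17.59: over-the-counter medication → 6.5% → $1.14
Eye drops $6.59: over-the-counter medication → 6.5% → $0.43
Tax on over-the-counter medication = $1.14 + $0.43 = $1.57

$1.57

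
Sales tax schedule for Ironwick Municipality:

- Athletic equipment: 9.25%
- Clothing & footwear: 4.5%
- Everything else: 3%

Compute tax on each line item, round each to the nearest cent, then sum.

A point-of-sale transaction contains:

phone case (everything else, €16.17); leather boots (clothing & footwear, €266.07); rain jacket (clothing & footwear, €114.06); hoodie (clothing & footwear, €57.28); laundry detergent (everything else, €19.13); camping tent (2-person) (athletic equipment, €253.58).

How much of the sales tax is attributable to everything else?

Phone case €16.17: everything else → 3% → €0.49
Laundry detergent €19.13: everything else → 3% → €0.57
Tax on everything else = €0.49 + €0.57 = €1.06

€1.06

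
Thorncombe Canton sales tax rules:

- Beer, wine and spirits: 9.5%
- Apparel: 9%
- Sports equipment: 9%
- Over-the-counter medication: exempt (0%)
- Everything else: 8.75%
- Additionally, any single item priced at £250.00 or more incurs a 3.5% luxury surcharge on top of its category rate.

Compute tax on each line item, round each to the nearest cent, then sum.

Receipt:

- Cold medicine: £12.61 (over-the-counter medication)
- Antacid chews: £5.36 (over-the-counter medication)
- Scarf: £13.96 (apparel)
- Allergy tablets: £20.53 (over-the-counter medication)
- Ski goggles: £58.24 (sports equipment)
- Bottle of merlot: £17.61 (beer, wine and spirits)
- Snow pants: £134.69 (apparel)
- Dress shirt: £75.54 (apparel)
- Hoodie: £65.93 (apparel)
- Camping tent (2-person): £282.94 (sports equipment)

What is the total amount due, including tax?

£755.80

Cold medicine £12.61: over-the-counter medication → 0% → £0.00
Antacid chews £5.36: over-the-counter medication → 0% → £0.00
Scarf £13.96: apparel → 9% → £1.26
Allergy tablets £20.53: over-the-counter medication → 0% → £0.00
Ski goggles £58.24: sports equipment → 9% → £5.24
Bottle of merlot £17.61: beer, wine and spirits → 9.5% → £1.67
Snow pants £134.69: apparel → 9% → £12.12
Dress shirt £75.54: apparel → 9% → £6.80
Hoodie £65.93: apparel → 9% → £5.93
Camping tent (2-person) £282.94: sports equipment → 9% + 3.5% surcharge = 12.5% → £35.37
Subtotal = £687.41; tax = £68.39; total due = £755.80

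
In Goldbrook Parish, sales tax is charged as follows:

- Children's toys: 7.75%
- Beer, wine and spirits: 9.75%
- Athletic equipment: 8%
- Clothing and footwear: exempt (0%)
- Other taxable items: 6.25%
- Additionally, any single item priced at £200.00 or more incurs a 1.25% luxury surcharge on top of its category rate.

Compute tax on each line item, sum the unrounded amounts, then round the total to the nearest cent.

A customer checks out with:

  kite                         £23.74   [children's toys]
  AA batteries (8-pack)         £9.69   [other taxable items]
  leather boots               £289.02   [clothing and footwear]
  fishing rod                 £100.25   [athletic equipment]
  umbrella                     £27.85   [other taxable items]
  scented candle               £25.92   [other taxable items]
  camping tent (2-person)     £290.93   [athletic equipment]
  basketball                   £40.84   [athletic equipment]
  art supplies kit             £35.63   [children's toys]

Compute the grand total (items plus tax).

Kite £23.74: children's toys → 7.75% → £1.83985
AA batteries (8-pack) £9.69: other taxable items → 6.25% → £0.605625
Leather boots £289.02: clothing and footwear → 0% + 1.25% surcharge = 1.25% → £3.61275
Fishing rod £100.25: athletic equipment → 8% → £8.02
Umbrella £27.85: other taxable items → 6.25% → £1.740625
Scented candle £25.92: other taxable items → 6.25% → £1.62
Camping tent (2-person) £290.93: athletic equipment → 8% + 1.25% surcharge = 9.25% → £26.911025
Basketball £40.84: athletic equipment → 8% → £3.2672
Art supplies kit £35.63: children's toys → 7.75% → £2.761325
Subtotal = £843.87; unrounded tax = £50.3784 → £50.38; total due = £894.25

£894.25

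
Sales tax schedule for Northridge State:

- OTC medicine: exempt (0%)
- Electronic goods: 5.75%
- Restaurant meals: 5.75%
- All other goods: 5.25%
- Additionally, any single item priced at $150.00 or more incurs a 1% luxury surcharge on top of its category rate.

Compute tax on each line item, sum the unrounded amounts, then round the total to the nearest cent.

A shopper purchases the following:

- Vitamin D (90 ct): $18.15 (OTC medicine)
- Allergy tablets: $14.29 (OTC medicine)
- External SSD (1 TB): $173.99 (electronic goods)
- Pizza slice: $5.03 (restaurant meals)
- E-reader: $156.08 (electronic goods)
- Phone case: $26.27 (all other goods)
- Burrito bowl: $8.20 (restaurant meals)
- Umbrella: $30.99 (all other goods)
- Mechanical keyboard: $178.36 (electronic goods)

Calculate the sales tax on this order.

Vitamin D (90 ct) $18.15: OTC medicine → 0% → $0.00
Allergy tablets $14.29: OTC medicine → 0% → $0.00
External SSD (1 TB) $173.99: electronic goods → 5.75% + 1% surcharge = 6.75% → $11.744325
Pizza slice $5.03: restaurant meals → 5.75% → $0.289225
E-reader $156.08: electronic goods → 5.75% + 1% surcharge = 6.75% → $10.5354
Phone case $26.27: all other goods → 5.25% → $1.379175
Burrito bowl $8.20: restaurant meals → 5.75% → $0.4715
Umbrella $30.99: all other goods → 5.25% → $1.626975
Mechanical keyboard $178.36: electronic goods → 5.75% + 1% surcharge = 6.75% → $12.0393
Unrounded tax sum = $38.0859 → $38.09

$38.09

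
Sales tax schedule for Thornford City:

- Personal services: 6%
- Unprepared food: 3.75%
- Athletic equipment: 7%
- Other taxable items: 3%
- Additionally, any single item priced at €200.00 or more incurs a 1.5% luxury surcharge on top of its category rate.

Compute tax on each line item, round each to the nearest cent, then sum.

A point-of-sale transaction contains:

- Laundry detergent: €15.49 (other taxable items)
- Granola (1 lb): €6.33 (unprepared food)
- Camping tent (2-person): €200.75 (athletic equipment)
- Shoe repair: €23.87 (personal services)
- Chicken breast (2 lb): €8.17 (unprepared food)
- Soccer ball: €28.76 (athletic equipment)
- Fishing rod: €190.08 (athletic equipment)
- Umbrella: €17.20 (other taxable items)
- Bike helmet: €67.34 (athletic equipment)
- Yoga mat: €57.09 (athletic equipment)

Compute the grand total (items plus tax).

€659.13

Laundry detergent €15.49: other taxable items → 3% → €0.46
Granola (1 lb) €6.33: unprepared food → 3.75% → €0.24
Camping tent (2-person) €200.75: athletic equipment → 7% + 1.5% surcharge = 8.5% → €17.06
Shoe repair €23.87: personal services → 6% → €1.43
Chicken breast (2 lb) €8.17: unprepared food → 3.75% → €0.31
Soccer ball €28.76: athletic equipment → 7% → €2.01
Fishing rod €190.08: athletic equipment → 7% → €13.31
Umbrella €17.20: other taxable items → 3% → €0.52
Bike helmet €67.34: athletic equipment → 7% → €4.71
Yoga mat €57.09: athletic equipment → 7% → €4.00
Subtotal = €615.08; tax = €44.05; total due = €659.13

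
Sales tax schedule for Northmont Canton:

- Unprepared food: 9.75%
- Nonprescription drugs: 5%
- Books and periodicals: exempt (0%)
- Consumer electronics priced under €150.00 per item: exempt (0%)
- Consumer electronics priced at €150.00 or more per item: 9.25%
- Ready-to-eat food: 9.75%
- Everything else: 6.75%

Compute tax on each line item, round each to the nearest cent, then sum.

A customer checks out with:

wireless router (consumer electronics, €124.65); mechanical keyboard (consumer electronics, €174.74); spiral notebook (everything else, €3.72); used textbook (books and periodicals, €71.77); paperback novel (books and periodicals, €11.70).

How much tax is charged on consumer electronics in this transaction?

€16.16

Wireless router €124.65: consumer electronics, under €150.00 → 0% → €0.00
Mechanical keyboard €174.74: consumer electronics, €150.00 or more → 9.25% → €16.16
Tax on consumer electronics = €0.00 + €16.16 = €16.16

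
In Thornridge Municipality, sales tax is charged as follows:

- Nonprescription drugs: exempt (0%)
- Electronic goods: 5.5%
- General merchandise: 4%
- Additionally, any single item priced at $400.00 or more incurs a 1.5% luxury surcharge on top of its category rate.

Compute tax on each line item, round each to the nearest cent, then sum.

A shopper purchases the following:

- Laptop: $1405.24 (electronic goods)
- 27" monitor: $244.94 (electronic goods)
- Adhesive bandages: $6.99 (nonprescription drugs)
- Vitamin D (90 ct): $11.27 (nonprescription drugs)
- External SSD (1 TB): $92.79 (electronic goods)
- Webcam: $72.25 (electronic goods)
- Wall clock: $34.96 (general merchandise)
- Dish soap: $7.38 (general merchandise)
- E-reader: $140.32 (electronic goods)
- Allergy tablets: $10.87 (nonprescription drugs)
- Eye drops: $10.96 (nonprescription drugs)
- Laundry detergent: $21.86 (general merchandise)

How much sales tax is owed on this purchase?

$131.20

Laptop $1405.24: electronic goods → 5.5% + 1.5% surcharge = 7% → $98.37
27" monitor $244.94: electronic goods → 5.5% → $13.47
Adhesive bandages $6.99: nonprescription drugs → 0% → $0.00
Vitamin D (90 ct) $11.27: nonprescription drugs → 0% → $0.00
External SSD (1 TB) $92.79: electronic goods → 5.5% → $5.10
Webcam $72.25: electronic goods → 5.5% → $3.97
Wall clock $34.96: general merchandise → 4% → $1.40
Dish soap $7.38: general merchandise → 4% → $0.30
E-reader $140.32: electronic goods → 5.5% → $7.72
Allergy tablets $10.87: nonprescription drugs → 0% → $0.00
Eye drops $10.96: nonprescription drugs → 0% → $0.00
Laundry detergent $21.86: general merchandise → 4% → $0.87
Total tax = $98.37 + $13.47 + $5.10 + $3.97 + $1.40 + $0.30 + $7.72 + $0.87 = $131.20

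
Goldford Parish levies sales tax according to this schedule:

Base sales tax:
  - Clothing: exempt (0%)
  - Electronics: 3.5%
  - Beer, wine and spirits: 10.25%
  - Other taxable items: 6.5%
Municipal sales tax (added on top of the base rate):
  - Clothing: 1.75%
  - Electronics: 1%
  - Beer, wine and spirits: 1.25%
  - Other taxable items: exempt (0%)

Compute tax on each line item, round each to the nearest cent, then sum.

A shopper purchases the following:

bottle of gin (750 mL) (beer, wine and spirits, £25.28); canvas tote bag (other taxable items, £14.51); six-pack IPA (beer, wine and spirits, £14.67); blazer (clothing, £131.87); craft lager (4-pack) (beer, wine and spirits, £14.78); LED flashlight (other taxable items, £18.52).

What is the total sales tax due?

£10.75

Bottle of gin (750 mL) £25.28: beer, wine and spirits → 10.25% + 1.25% municipal = 11.5% → £2.91
Canvas tote bag £14.51: other taxable items → 6.5% + 0% municipal = 6.5% → £0.94
Six-pack IPA £14.67: beer, wine and spirits → 10.25% + 1.25% municipal = 11.5% → £1.69
Blazer £131.87: clothing → 0% + 1.75% municipal = 1.75% → £2.31
Craft lager (4-pack) £14.78: beer, wine and spirits → 10.25% + 1.25% municipal = 11.5% → £1.70
LED flashlight £18.52: other taxable items → 6.5% + 0% municipal = 6.5% → £1.20
Total tax = £2.91 + £0.94 + £1.69 + £2.31 + £1.70 + £1.20 = £10.75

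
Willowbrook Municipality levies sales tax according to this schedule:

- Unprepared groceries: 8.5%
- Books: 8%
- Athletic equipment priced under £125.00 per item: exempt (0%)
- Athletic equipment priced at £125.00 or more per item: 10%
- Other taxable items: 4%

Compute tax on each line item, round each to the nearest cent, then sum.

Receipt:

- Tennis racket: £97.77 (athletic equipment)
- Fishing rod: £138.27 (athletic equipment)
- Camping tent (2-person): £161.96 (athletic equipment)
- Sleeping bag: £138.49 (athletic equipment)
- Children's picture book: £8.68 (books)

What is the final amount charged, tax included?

Tennis racket £97.77: athletic equipment, under £125.00 → 0% → £0.00
Fishing rod £138.27: athletic equipment, £125.00 or more → 10% → £13.83
Camping tent (2-person) £161.96: athletic equipment, £125.00 or more → 10% → £16.20
Sleeping bag £138.49: athletic equipment, £125.00 or more → 10% → £13.85
Children's picture book £8.68: books → 8% → £0.69
Subtotal = £545.17; tax = £44.57; total due = £589.74

£589.74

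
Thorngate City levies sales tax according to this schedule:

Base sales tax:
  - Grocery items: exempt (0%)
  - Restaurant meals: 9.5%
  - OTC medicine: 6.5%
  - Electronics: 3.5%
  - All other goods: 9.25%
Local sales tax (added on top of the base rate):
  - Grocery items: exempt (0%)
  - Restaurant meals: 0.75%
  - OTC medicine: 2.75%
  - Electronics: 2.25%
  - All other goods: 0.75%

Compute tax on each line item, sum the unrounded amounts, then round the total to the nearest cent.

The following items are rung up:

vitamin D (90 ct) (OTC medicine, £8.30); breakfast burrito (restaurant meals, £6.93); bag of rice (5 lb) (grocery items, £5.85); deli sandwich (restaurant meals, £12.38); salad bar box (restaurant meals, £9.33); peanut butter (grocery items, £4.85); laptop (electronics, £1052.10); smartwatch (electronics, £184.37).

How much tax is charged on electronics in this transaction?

Laptop £1052.10: electronics → 3.5% + 2.25% local = 5.75% → £60.49575
Smartwatch £184.37: electronics → 3.5% + 2.25% local = 5.75% → £10.601275
Tax on electronics: unrounded sum = £71.097025 → £71.10

£71.10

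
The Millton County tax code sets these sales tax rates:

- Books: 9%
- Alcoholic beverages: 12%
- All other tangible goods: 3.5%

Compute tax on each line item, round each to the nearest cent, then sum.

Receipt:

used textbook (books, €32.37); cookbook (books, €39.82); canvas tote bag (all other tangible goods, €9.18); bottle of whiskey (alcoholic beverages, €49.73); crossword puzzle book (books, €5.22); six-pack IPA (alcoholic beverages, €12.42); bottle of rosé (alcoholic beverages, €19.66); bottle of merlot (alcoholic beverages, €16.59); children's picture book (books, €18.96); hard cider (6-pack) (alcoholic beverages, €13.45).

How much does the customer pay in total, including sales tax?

Used textbook €32.37: books → 9% → €2.91
Cookbook €39.82: books → 9% → €3.58
Canvas tote bag €9.18: all other tangible goods → 3.5% → €0.32
Bottle of whiskey €49.73: alcoholic beverages → 12% → €5.97
Crossword puzzle book €5.22: books → 9% → €0.47
Six-pack IPA €12.42: alcoholic beverages → 12% → €1.49
Bottle of rosé €19.66: alcoholic beverages → 12% → €2.36
Bottle of merlot €16.59: alcoholic beverages → 12% → €1.99
Children's picture book €18.96: books → 9% → €1.71
Hard cider (6-pack) €13.45: alcoholic beverages → 12% → €1.61
Subtotal = €217.40; tax = €22.41; total due = €239.81

€239.81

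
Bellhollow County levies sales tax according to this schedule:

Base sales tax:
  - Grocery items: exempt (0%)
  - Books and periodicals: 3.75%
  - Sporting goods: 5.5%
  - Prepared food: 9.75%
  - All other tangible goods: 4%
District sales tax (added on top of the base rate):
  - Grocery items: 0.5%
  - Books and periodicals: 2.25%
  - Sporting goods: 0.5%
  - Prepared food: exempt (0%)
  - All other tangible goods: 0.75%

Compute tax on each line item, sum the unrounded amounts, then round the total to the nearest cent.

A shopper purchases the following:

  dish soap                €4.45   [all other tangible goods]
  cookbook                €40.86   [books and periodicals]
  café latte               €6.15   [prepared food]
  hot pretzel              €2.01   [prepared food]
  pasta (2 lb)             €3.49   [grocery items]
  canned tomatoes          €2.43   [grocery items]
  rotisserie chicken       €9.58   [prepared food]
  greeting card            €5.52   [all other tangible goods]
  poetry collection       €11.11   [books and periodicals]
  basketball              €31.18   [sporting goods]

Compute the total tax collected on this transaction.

€7.22

Dish soap €4.45: all other tangible goods → 4% + 0.75% district = 4.75% → €0.211375
Cookbook €40.86: books and periodicals → 3.75% + 2.25% district = 6% → €2.4516
Café latte €6.15: prepared food → 9.75% + 0% district = 9.75% → €0.599625
Hot pretzel €2.01: prepared food → 9.75% + 0% district = 9.75% → €0.195975
Pasta (2 lb) €3.49: grocery items → 0% + 0.5% district = 0.5% → €0.01745
Canned tomatoes €2.43: grocery items → 0% + 0.5% district = 0.5% → €0.01215
Rotisserie chicken €9.58: prepared food → 9.75% + 0% district = 9.75% → €0.93405
Greeting card €5.52: all other tangible goods → 4% + 0.75% district = 4.75% → €0.2622
Poetry collection €11.11: books and periodicals → 3.75% + 2.25% district = 6% → €0.6666
Basketball €31.18: sporting goods → 5.5% + 0.5% district = 6% → €1.8708
Unrounded tax sum = €7.221825 → €7.22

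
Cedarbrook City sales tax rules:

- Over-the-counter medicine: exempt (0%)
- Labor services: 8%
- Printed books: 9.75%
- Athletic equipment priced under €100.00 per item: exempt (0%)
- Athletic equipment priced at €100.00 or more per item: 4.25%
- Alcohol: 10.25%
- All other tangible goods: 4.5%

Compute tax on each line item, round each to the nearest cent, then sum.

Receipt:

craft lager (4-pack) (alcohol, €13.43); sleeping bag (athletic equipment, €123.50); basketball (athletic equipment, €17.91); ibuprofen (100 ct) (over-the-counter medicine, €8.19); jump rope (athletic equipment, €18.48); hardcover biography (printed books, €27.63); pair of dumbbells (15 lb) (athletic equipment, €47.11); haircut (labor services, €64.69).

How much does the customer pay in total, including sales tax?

€335.44

Craft lager (4-pack) €13.43: alcohol → 10.25% → €1.38
Sleeping bag €123.50: athletic equipment, €100.00 or more → 4.25% → €5.25
Basketball €17.91: athletic equipment, under €100.00 → 0% → €0.00
Ibuprofen (100 ct) €8.19: over-the-counter medicine → 0% → €0.00
Jump rope €18.48: athletic equipment, under €100.00 → 0% → €0.00
Hardcover biography €27.63: printed books → 9.75% → €2.69
Pair of dumbbells (15 lb) €47.11: athletic equipment, under €100.00 → 0% → €0.00
Haircut €64.69: labor services → 8% → €5.18
Subtotal = €320.94; tax = €14.50; total due = €335.44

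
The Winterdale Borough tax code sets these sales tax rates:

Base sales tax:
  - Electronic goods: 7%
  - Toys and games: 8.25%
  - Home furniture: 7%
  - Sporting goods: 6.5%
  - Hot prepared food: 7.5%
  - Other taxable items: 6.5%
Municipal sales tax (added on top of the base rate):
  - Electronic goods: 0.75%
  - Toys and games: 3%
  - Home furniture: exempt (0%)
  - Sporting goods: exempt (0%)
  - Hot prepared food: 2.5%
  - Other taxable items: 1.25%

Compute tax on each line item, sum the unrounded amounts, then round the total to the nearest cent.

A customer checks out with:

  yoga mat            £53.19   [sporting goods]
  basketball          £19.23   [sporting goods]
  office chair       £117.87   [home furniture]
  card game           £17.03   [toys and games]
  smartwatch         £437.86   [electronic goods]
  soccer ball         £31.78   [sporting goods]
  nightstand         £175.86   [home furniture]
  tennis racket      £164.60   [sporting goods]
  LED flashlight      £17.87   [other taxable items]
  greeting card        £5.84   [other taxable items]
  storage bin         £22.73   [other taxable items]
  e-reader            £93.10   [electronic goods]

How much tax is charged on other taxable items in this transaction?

LED flashlight £17.87: other taxable items → 6.5% + 1.25% municipal = 7.75% → £1.384925
Greeting card £5.84: other taxable items → 6.5% + 1.25% municipal = 7.75% → £0.4526
Storage bin £22.73: other taxable items → 6.5% + 1.25% municipal = 7.75% → £1.761575
Tax on other taxable items: unrounded sum = £3.5991 → £3.60

£3.60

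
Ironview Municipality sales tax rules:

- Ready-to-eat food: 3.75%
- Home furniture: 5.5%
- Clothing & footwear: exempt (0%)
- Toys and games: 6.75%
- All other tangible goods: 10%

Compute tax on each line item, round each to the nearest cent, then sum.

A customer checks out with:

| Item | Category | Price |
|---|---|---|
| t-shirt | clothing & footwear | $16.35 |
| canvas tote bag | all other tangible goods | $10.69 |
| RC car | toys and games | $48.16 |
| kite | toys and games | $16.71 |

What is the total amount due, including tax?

T-shirt $16.35: clothing & footwear → 0% → $0.00
Canvas tote bag $10.69: all other tangible goods → 10% → $1.07
RC car $48.16: toys and games → 6.75% → $3.25
Kite $16.71: toys and games → 6.75% → $1.13
Subtotal = $91.91; tax = $5.45; total due = $97.36

$97.36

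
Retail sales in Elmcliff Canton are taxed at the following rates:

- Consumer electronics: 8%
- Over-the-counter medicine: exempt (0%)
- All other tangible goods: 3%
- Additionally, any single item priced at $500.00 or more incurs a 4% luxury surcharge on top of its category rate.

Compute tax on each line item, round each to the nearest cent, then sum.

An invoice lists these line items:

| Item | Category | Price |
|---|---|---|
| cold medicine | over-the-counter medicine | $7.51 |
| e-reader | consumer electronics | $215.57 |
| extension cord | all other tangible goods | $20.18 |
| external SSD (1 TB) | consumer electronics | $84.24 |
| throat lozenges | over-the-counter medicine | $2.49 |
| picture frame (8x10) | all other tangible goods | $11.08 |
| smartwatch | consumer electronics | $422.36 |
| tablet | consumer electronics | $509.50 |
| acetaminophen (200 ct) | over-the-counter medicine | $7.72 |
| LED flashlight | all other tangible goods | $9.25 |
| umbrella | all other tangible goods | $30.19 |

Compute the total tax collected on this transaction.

$121.05

Cold medicine $7.51: over-the-counter medicine → 0% → $0.00
E-reader $215.57: consumer electronics → 8% → $17.25
Extension cord $20.18: all other tangible goods → 3% → $0.61
External SSD (1 TB) $84.24: consumer electronics → 8% → $6.74
Throat lozenges $2.49: over-the-counter medicine → 0% → $0.00
Picture frame (8x10) $11.08: all other tangible goods → 3% → $0.33
Smartwatch $422.36: consumer electronics → 8% → $33.79
Tablet $509.50: consumer electronics → 8% + 4% surcharge = 12% → $61.14
Acetaminophen (200 ct) $7.72: over-the-counter medicine → 0% → $0.00
LED flashlight $9.25: all other tangible goods → 3% → $0.28
Umbrella $30.19: all other tangible goods → 3% → $0.91
Total tax = $17.25 + $0.61 + $6.74 + $0.33 + $33.79 + $61.14 + $0.28 + $0.91 = $121.05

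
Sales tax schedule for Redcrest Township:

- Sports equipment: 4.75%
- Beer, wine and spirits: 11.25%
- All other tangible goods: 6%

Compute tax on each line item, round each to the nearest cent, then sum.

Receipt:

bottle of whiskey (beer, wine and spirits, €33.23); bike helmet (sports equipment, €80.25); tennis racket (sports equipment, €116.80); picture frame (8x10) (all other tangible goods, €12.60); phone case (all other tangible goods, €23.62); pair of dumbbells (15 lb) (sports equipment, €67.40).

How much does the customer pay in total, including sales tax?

€352.38

Bottle of whiskey €33.23: beer, wine and spirits → 11.25% → €3.74
Bike helmet €80.25: sports equipment → 4.75% → €3.81
Tennis racket €116.80: sports equipment → 4.75% → €5.55
Picture frame (8x10) €12.60: all other tangible goods → 6% → €0.76
Phone case €23.62: all other tangible goods → 6% → €1.42
Pair of dumbbells (15 lb) €67.40: sports equipment → 4.75% → €3.20
Subtotal = €333.90; tax = €18.48; total due = €352.38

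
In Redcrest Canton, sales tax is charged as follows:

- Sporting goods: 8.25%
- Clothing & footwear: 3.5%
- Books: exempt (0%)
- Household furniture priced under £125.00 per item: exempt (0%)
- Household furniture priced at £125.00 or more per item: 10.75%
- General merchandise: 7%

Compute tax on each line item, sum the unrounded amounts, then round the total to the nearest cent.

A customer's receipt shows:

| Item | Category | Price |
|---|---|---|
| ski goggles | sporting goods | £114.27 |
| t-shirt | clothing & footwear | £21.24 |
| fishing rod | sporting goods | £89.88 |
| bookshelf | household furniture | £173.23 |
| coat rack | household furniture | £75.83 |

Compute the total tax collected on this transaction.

£36.21

Ski goggles £114.27: sporting goods → 8.25% → £9.427275
T-shirt £21.24: clothing & footwear → 3.5% → £0.7434
Fishing rod £89.88: sporting goods → 8.25% → £7.4151
Bookshelf £173.23: household furniture, £125.00 or more → 10.75% → £18.622225
Coat rack £75.83: household furniture, under £125.00 → 0% → £0.00
Unrounded tax sum = £36.208 → £36.21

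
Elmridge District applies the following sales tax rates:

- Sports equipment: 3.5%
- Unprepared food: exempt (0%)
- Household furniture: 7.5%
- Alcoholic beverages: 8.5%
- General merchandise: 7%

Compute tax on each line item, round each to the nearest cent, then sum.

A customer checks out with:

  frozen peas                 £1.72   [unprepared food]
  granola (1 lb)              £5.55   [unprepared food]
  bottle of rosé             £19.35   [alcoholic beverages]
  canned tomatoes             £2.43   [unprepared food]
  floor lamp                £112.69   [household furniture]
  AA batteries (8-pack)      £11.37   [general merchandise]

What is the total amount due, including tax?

£164.00

Frozen peas £1.72: unprepared food → 0% → £0.00
Granola (1 lb) £5.55: unprepared food → 0% → £0.00
Bottle of rosé £19.35: alcoholic beverages → 8.5% → £1.64
Canned tomatoes £2.43: unprepared food → 0% → £0.00
Floor lamp £112.69: household furniture → 7.5% → £8.45
AA batteries (8-pack) £11.37: general merchandise → 7% → £0.80
Subtotal = £153.11; tax = £10.89; total due = £164.00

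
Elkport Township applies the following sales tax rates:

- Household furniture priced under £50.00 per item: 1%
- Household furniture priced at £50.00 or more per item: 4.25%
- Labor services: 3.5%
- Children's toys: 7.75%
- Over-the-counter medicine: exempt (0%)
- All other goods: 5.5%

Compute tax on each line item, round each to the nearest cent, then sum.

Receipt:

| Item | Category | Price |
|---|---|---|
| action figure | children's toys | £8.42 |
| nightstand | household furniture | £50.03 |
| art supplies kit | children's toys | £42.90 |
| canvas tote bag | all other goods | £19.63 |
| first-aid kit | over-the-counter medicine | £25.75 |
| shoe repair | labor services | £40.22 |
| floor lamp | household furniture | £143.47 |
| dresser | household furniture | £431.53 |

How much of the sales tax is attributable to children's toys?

Action figure £8.42: children's toys → 7.75% → £0.65
Art supplies kit £42.90: children's toys → 7.75% → £3.32
Tax on children's toys = £0.65 + £3.32 = £3.97

£3.97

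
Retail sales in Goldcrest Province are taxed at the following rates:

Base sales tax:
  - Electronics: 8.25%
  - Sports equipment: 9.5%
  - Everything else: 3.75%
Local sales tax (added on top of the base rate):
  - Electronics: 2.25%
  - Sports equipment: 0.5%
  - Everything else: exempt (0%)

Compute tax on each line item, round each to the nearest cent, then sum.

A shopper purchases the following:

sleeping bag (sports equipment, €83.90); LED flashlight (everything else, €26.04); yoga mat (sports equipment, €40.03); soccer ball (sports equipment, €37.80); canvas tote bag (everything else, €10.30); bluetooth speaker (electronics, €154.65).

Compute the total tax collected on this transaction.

Sleeping bag €83.90: sports equipment → 9.5% + 0.5% local = 10% → €8.39
LED flashlight €26.04: everything else → 3.75% + 0% local = 3.75% → €0.98
Yoga mat €40.03: sports equipment → 9.5% + 0.5% local = 10% → €4.00
Soccer ball €37.80: sports equipment → 9.5% + 0.5% local = 10% → €3.78
Canvas tote bag €10.30: everything else → 3.75% + 0% local = 3.75% → €0.39
Bluetooth speaker €154.65: electronics → 8.25% + 2.25% local = 10.5% → €16.24
Total tax = €8.39 + €0.98 + €4.00 + €3.78 + €0.39 + €16.24 = €33.78

€33.78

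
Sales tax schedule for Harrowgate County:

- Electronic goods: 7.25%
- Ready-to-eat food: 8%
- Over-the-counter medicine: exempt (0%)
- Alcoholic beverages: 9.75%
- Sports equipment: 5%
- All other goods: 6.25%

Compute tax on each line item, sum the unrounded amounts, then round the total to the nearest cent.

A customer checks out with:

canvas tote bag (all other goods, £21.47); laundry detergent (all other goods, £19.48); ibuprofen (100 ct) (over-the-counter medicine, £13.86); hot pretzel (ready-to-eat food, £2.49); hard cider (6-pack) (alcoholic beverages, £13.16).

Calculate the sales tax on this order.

Canvas tote bag £21.47: all other goods → 6.25% → £1.341875
Laundry detergent £19.48: all other goods → 6.25% → £1.2175
Ibuprofen (100 ct) £13.86: over-the-counter medicine → 0% → £0.00
Hot pretzel £2.49: ready-to-eat food → 8% → £0.1992
Hard cider (6-pack) £13.16: alcoholic beverages → 9.75% → £1.2831
Unrounded tax sum = £4.041675 → £4.04

£4.04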